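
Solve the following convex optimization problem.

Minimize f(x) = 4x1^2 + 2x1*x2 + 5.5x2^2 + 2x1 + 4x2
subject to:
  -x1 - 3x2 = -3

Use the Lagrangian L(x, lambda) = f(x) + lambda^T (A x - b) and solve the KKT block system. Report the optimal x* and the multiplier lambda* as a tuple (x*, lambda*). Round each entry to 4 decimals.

Form the Lagrangian:
  L(x, lambda) = (1/2) x^T Q x + c^T x + lambda^T (A x - b)
Stationarity (grad_x L = 0): Q x + c + A^T lambda = 0.
Primal feasibility: A x = b.

This gives the KKT block system:
  [ Q   A^T ] [ x     ]   [-c ]
  [ A    0  ] [ lambda ] = [ b ]

Solving the linear system:
  x*      = (0.1268, 0.9577)
  lambda* = (4.9296)
  f(x*)   = 9.4366

x* = (0.1268, 0.9577), lambda* = (4.9296)


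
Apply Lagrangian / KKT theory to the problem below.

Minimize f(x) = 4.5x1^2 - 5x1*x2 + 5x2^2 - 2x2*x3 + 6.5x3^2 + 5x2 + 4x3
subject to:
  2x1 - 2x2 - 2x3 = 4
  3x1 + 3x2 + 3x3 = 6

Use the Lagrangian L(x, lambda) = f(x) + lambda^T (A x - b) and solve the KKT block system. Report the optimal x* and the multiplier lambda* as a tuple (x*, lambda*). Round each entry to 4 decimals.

Form the Lagrangian:
  L(x, lambda) = (1/2) x^T Q x + c^T x + lambda^T (A x - b)
Stationarity (grad_x L = 0): Q x + c + A^T lambda = 0.
Primal feasibility: A x = b.

This gives the KKT block system:
  [ Q   A^T ] [ x     ]   [-c ]
  [ A    0  ] [ lambda ] = [ b ]

Solving the linear system:
  x*      = (2, 0.3333, -0.3333)
  lambda* = (-4.3333, -2.5556)
  f(x*)   = 16.5

x* = (2, 0.3333, -0.3333), lambda* = (-4.3333, -2.5556)


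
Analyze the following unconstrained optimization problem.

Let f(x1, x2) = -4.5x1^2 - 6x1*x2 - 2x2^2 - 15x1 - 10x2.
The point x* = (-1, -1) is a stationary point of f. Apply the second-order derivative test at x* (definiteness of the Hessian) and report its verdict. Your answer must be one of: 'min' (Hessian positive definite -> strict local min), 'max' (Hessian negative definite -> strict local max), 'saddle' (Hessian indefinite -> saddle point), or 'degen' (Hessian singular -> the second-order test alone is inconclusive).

Compute the Hessian H = grad^2 f:
  H = [[-9, -6], [-6, -4]]
Verify stationarity: grad f(x*) = H x* + g = (0, 0).
Eigenvalues of H: -13, 0.
H has a zero eigenvalue (singular; negative semidefinite but not definite), so H is neither positive definite, negative definite, nor indefinite. The second-order test alone is inconclusive -> degen.
(Indeed, f is constant along the null direction of H through x*, so x* is not a strict local extremum.)

degen


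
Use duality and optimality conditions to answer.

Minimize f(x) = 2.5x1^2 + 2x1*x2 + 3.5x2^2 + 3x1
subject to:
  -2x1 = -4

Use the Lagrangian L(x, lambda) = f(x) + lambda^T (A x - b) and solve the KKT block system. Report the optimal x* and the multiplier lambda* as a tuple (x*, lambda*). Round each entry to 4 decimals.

Form the Lagrangian:
  L(x, lambda) = (1/2) x^T Q x + c^T x + lambda^T (A x - b)
Stationarity (grad_x L = 0): Q x + c + A^T lambda = 0.
Primal feasibility: A x = b.

This gives the KKT block system:
  [ Q   A^T ] [ x     ]   [-c ]
  [ A    0  ] [ lambda ] = [ b ]

Solving the linear system:
  x*      = (2, -0.5714)
  lambda* = (5.9286)
  f(x*)   = 14.8571

x* = (2, -0.5714), lambda* = (5.9286)


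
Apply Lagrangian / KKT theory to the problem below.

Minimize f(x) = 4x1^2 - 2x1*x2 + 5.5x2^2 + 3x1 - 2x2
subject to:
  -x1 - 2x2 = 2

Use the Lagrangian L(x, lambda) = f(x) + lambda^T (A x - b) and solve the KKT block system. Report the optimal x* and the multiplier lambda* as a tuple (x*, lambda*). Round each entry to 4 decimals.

Form the Lagrangian:
  L(x, lambda) = (1/2) x^T Q x + c^T x + lambda^T (A x - b)
Stationarity (grad_x L = 0): Q x + c + A^T lambda = 0.
Primal feasibility: A x = b.

This gives the KKT block system:
  [ Q   A^T ] [ x     ]   [-c ]
  [ A    0  ] [ lambda ] = [ b ]

Solving the linear system:
  x*      = (-0.902, -0.549)
  lambda* = (-3.1176)
  f(x*)   = 2.3137

x* = (-0.902, -0.549), lambda* = (-3.1176)


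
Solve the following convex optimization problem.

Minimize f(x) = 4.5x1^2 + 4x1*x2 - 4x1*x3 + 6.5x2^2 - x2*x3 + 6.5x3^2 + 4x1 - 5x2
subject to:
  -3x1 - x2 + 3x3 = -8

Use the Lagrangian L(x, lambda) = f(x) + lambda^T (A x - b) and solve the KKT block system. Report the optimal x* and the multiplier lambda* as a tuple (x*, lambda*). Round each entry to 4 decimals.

Form the Lagrangian:
  L(x, lambda) = (1/2) x^T Q x + c^T x + lambda^T (A x - b)
Stationarity (grad_x L = 0): Q x + c + A^T lambda = 0.
Primal feasibility: A x = b.

This gives the KKT block system:
  [ Q   A^T ] [ x     ]   [-c ]
  [ A    0  ] [ lambda ] = [ b ]

Solving the linear system:
  x*      = (1.2252, 0.4745, -1.2833)
  lambda* = (7.3527)
  f(x*)   = 30.6749

x* = (1.2252, 0.4745, -1.2833), lambda* = (7.3527)


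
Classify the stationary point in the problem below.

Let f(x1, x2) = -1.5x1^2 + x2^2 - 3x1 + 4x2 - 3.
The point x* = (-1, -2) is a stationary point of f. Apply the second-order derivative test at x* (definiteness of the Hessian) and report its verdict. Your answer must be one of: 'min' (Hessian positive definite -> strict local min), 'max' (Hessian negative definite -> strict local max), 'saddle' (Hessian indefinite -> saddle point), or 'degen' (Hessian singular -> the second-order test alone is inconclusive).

Compute the Hessian H = grad^2 f:
  H = [[-3, 0], [0, 2]]
Verify stationarity: grad f(x*) = H x* + g = (0, 0).
Eigenvalues of H: -3, 2.
Eigenvalues have mixed signs, so H is indefinite -> x* is a saddle point.

saddle


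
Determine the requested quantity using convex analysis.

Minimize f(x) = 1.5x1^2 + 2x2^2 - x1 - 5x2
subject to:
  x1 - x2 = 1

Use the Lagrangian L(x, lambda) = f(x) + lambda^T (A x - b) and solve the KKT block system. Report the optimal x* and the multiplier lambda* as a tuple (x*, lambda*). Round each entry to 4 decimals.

Form the Lagrangian:
  L(x, lambda) = (1/2) x^T Q x + c^T x + lambda^T (A x - b)
Stationarity (grad_x L = 0): Q x + c + A^T lambda = 0.
Primal feasibility: A x = b.

This gives the KKT block system:
  [ Q   A^T ] [ x     ]   [-c ]
  [ A    0  ] [ lambda ] = [ b ]

Solving the linear system:
  x*      = (1.4286, 0.4286)
  lambda* = (-3.2857)
  f(x*)   = -0.1429

x* = (1.4286, 0.4286), lambda* = (-3.2857)


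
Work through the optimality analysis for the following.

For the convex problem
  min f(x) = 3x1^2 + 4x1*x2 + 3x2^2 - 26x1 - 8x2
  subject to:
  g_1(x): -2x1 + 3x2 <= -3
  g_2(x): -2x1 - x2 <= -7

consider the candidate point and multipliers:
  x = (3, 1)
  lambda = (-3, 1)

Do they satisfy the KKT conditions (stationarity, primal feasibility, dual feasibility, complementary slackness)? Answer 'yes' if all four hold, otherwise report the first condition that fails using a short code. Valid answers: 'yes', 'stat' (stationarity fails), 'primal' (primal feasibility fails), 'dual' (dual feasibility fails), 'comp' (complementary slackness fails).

Gradient of f: grad f(x) = Q x + c = (-4, 10)
Constraint values g_i(x) = a_i^T x - b_i:
  g_1((3, 1)) = 0
  g_2((3, 1)) = 0
Stationarity residual: grad f(x) + sum_i lambda_i a_i = (0, 0)
  -> stationarity OK
Primal feasibility (all g_i <= 0): OK
Dual feasibility (all lambda_i >= 0): FAILS
Complementary slackness (lambda_i * g_i(x) = 0 for all i): OK

Verdict: the first failing condition is dual_feasibility -> dual.

dual


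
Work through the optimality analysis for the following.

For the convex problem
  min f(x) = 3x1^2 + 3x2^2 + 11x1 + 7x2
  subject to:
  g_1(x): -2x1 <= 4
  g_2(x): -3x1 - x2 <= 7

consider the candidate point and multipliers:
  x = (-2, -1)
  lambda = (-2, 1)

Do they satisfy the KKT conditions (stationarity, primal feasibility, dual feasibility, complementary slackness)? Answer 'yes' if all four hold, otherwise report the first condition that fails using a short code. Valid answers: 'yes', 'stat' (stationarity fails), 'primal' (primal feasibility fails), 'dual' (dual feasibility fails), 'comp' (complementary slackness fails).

Gradient of f: grad f(x) = Q x + c = (-1, 1)
Constraint values g_i(x) = a_i^T x - b_i:
  g_1((-2, -1)) = 0
  g_2((-2, -1)) = 0
Stationarity residual: grad f(x) + sum_i lambda_i a_i = (0, 0)
  -> stationarity OK
Primal feasibility (all g_i <= 0): OK
Dual feasibility (all lambda_i >= 0): FAILS
Complementary slackness (lambda_i * g_i(x) = 0 for all i): OK

Verdict: the first failing condition is dual_feasibility -> dual.

dual


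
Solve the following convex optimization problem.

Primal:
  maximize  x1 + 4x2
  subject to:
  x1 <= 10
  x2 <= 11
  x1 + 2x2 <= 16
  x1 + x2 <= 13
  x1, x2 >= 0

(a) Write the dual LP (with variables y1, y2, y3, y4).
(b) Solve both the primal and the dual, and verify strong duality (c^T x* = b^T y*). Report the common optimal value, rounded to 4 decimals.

The standard primal-dual pair for 'max c^T x s.t. A x <= b, x >= 0' is:
  Dual:  min b^T y  s.t.  A^T y >= c,  y >= 0.

So the dual LP is:
  minimize  10y1 + 11y2 + 16y3 + 13y4
  subject to:
    y1 + y3 + y4 >= 1
    y2 + 2y3 + y4 >= 4
    y1, y2, y3, y4 >= 0

Solving the primal: x* = (0, 8).
  primal value c^T x* = 32.
Solving the dual: y* = (0, 0, 2, 0).
  dual value b^T y* = 32.
Strong duality: c^T x* = b^T y*. Confirmed.

32


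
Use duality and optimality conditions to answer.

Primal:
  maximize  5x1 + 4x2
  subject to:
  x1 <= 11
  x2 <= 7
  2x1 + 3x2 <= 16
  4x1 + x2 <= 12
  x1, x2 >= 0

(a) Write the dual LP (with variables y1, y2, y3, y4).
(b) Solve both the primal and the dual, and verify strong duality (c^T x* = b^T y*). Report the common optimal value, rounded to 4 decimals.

The standard primal-dual pair for 'max c^T x s.t. A x <= b, x >= 0' is:
  Dual:  min b^T y  s.t.  A^T y >= c,  y >= 0.

So the dual LP is:
  minimize  11y1 + 7y2 + 16y3 + 12y4
  subject to:
    y1 + 2y3 + 4y4 >= 5
    y2 + 3y3 + y4 >= 4
    y1, y2, y3, y4 >= 0

Solving the primal: x* = (2, 4).
  primal value c^T x* = 26.
Solving the dual: y* = (0, 0, 1.1, 0.7).
  dual value b^T y* = 26.
Strong duality: c^T x* = b^T y*. Confirmed.

26


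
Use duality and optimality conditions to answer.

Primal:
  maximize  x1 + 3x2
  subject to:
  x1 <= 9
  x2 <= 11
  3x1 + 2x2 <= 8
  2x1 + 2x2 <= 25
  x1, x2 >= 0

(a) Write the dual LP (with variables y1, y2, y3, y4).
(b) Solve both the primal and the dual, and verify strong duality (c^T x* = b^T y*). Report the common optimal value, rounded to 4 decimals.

The standard primal-dual pair for 'max c^T x s.t. A x <= b, x >= 0' is:
  Dual:  min b^T y  s.t.  A^T y >= c,  y >= 0.

So the dual LP is:
  minimize  9y1 + 11y2 + 8y3 + 25y4
  subject to:
    y1 + 3y3 + 2y4 >= 1
    y2 + 2y3 + 2y4 >= 3
    y1, y2, y3, y4 >= 0

Solving the primal: x* = (0, 4).
  primal value c^T x* = 12.
Solving the dual: y* = (0, 0, 1.5, 0).
  dual value b^T y* = 12.
Strong duality: c^T x* = b^T y*. Confirmed.

12


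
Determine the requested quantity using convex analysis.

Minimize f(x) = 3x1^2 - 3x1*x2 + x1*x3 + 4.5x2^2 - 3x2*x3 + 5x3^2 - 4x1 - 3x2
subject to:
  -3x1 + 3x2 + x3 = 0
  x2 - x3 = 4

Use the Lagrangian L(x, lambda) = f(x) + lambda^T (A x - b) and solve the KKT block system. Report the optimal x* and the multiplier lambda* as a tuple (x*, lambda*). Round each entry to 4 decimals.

Form the Lagrangian:
  L(x, lambda) = (1/2) x^T Q x + c^T x + lambda^T (A x - b)
Stationarity (grad_x L = 0): Q x + c + A^T lambda = 0.
Primal feasibility: A x = b.

This gives the KKT block system:
  [ Q   A^T ] [ x     ]   [-c ]
  [ A    0  ] [ lambda ] = [ b ]

Solving the linear system:
  x*      = (2.2788, 2.7091, -1.2909)
  lambda* = (0.0848, -18.6727)
  f(x*)   = 28.7242

x* = (2.2788, 2.7091, -1.2909), lambda* = (0.0848, -18.6727)


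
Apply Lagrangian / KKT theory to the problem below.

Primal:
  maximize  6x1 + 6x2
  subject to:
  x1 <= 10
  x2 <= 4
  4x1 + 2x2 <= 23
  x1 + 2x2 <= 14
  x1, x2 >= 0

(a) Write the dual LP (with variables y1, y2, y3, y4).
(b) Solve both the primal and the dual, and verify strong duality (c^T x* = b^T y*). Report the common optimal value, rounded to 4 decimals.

The standard primal-dual pair for 'max c^T x s.t. A x <= b, x >= 0' is:
  Dual:  min b^T y  s.t.  A^T y >= c,  y >= 0.

So the dual LP is:
  minimize  10y1 + 4y2 + 23y3 + 14y4
  subject to:
    y1 + 4y3 + y4 >= 6
    y2 + 2y3 + 2y4 >= 6
    y1, y2, y3, y4 >= 0

Solving the primal: x* = (3.75, 4).
  primal value c^T x* = 46.5.
Solving the dual: y* = (0, 3, 1.5, 0).
  dual value b^T y* = 46.5.
Strong duality: c^T x* = b^T y*. Confirmed.

46.5


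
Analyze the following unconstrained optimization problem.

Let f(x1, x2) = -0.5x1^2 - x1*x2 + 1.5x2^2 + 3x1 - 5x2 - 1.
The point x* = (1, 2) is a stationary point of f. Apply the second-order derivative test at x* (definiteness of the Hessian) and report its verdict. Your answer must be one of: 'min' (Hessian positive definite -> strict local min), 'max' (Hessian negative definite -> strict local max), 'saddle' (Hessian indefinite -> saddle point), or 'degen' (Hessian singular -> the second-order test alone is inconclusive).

Compute the Hessian H = grad^2 f:
  H = [[-1, -1], [-1, 3]]
Verify stationarity: grad f(x*) = H x* + g = (0, 0).
Eigenvalues of H: -1.2361, 3.2361.
Eigenvalues have mixed signs, so H is indefinite -> x* is a saddle point.

saddle


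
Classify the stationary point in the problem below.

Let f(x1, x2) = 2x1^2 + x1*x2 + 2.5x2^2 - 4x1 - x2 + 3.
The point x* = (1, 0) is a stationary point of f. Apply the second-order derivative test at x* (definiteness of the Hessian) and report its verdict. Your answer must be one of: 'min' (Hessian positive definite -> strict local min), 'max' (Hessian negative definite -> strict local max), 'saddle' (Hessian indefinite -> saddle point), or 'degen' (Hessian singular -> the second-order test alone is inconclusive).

Compute the Hessian H = grad^2 f:
  H = [[4, 1], [1, 5]]
Verify stationarity: grad f(x*) = H x* + g = (0, 0).
Eigenvalues of H: 3.382, 5.618.
Both eigenvalues > 0, so H is positive definite -> x* is a strict local min.

min


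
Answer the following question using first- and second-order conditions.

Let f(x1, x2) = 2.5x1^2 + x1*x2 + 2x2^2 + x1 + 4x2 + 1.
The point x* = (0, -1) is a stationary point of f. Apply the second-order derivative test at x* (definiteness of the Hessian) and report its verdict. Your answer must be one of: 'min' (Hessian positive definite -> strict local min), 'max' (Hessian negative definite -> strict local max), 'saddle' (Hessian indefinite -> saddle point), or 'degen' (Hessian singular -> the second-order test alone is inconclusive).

Compute the Hessian H = grad^2 f:
  H = [[5, 1], [1, 4]]
Verify stationarity: grad f(x*) = H x* + g = (0, 0).
Eigenvalues of H: 3.382, 5.618.
Both eigenvalues > 0, so H is positive definite -> x* is a strict local min.

min


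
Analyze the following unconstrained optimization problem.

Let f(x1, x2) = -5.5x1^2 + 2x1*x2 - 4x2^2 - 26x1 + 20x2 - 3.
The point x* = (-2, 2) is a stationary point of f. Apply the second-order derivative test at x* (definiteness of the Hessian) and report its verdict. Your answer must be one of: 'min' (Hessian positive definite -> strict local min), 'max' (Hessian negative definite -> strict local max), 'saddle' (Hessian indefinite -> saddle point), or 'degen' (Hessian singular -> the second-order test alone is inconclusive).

Compute the Hessian H = grad^2 f:
  H = [[-11, 2], [2, -8]]
Verify stationarity: grad f(x*) = H x* + g = (0, 0).
Eigenvalues of H: -12, -7.
Both eigenvalues < 0, so H is negative definite -> x* is a strict local max.

max


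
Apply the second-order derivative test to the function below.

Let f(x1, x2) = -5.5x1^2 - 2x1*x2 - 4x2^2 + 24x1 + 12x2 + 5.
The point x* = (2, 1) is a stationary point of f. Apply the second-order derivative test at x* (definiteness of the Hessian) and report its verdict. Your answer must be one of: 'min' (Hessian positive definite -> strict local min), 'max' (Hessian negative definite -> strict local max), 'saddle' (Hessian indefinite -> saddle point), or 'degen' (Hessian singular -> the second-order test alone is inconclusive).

Compute the Hessian H = grad^2 f:
  H = [[-11, -2], [-2, -8]]
Verify stationarity: grad f(x*) = H x* + g = (0, 0).
Eigenvalues of H: -12, -7.
Both eigenvalues < 0, so H is negative definite -> x* is a strict local max.

max


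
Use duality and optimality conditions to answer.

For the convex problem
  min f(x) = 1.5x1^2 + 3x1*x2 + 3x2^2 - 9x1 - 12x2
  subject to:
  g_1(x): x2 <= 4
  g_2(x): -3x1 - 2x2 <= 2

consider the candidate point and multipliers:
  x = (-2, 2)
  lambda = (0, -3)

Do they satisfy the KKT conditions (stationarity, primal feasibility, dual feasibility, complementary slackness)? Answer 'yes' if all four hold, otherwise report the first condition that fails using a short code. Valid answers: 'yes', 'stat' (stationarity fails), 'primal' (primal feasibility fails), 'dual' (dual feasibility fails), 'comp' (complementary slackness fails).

Gradient of f: grad f(x) = Q x + c = (-9, -6)
Constraint values g_i(x) = a_i^T x - b_i:
  g_1((-2, 2)) = -2
  g_2((-2, 2)) = 0
Stationarity residual: grad f(x) + sum_i lambda_i a_i = (0, 0)
  -> stationarity OK
Primal feasibility (all g_i <= 0): OK
Dual feasibility (all lambda_i >= 0): FAILS
Complementary slackness (lambda_i * g_i(x) = 0 for all i): OK

Verdict: the first failing condition is dual_feasibility -> dual.

dual


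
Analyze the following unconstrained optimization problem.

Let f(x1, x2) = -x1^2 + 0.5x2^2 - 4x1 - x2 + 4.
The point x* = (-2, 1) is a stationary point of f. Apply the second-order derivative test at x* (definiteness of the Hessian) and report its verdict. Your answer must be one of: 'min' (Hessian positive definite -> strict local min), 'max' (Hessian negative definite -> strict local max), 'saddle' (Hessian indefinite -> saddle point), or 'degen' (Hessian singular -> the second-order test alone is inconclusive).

Compute the Hessian H = grad^2 f:
  H = [[-2, 0], [0, 1]]
Verify stationarity: grad f(x*) = H x* + g = (0, 0).
Eigenvalues of H: -2, 1.
Eigenvalues have mixed signs, so H is indefinite -> x* is a saddle point.

saddle


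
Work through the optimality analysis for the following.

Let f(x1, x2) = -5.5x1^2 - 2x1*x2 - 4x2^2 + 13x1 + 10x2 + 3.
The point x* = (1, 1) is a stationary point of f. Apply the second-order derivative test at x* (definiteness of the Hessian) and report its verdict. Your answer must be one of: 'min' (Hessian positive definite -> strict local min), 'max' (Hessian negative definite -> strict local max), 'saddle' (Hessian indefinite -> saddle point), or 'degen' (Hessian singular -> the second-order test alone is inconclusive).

Compute the Hessian H = grad^2 f:
  H = [[-11, -2], [-2, -8]]
Verify stationarity: grad f(x*) = H x* + g = (0, 0).
Eigenvalues of H: -12, -7.
Both eigenvalues < 0, so H is negative definite -> x* is a strict local max.

max


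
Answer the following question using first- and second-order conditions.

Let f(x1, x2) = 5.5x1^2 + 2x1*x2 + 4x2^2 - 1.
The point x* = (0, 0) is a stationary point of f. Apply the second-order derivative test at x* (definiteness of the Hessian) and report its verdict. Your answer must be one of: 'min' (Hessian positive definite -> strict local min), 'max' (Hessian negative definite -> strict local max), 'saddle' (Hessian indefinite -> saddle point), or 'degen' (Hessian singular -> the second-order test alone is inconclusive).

Compute the Hessian H = grad^2 f:
  H = [[11, 2], [2, 8]]
Verify stationarity: grad f(x*) = H x* + g = (0, 0).
Eigenvalues of H: 7, 12.
Both eigenvalues > 0, so H is positive definite -> x* is a strict local min.

min


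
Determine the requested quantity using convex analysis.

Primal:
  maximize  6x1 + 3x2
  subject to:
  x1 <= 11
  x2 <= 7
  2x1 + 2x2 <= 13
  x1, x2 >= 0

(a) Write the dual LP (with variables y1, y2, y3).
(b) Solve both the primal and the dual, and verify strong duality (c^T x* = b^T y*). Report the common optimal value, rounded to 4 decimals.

The standard primal-dual pair for 'max c^T x s.t. A x <= b, x >= 0' is:
  Dual:  min b^T y  s.t.  A^T y >= c,  y >= 0.

So the dual LP is:
  minimize  11y1 + 7y2 + 13y3
  subject to:
    y1 + 2y3 >= 6
    y2 + 2y3 >= 3
    y1, y2, y3 >= 0

Solving the primal: x* = (6.5, 0).
  primal value c^T x* = 39.
Solving the dual: y* = (0, 0, 3).
  dual value b^T y* = 39.
Strong duality: c^T x* = b^T y*. Confirmed.

39


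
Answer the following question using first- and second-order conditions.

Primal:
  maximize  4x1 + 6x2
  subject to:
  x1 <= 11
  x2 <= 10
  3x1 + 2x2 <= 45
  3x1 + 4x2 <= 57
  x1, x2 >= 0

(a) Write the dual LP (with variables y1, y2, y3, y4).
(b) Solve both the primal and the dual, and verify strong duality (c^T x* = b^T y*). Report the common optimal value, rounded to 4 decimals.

The standard primal-dual pair for 'max c^T x s.t. A x <= b, x >= 0' is:
  Dual:  min b^T y  s.t.  A^T y >= c,  y >= 0.

So the dual LP is:
  minimize  11y1 + 10y2 + 45y3 + 57y4
  subject to:
    y1 + 3y3 + 3y4 >= 4
    y2 + 2y3 + 4y4 >= 6
    y1, y2, y3, y4 >= 0

Solving the primal: x* = (5.6667, 10).
  primal value c^T x* = 82.6667.
Solving the dual: y* = (0, 0.6667, 0, 1.3333).
  dual value b^T y* = 82.6667.
Strong duality: c^T x* = b^T y*. Confirmed.

82.6667


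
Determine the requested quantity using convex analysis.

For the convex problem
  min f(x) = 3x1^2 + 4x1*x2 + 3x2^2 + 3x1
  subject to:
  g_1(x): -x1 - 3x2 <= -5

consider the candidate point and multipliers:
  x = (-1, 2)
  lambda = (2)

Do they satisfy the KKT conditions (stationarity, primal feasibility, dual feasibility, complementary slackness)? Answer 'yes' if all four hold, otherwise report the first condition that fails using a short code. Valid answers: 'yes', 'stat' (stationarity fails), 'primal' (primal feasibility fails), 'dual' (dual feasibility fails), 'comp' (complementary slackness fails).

Gradient of f: grad f(x) = Q x + c = (5, 8)
Constraint values g_i(x) = a_i^T x - b_i:
  g_1((-1, 2)) = 0
Stationarity residual: grad f(x) + sum_i lambda_i a_i = (3, 2)
  -> stationarity FAILS
Primal feasibility (all g_i <= 0): OK
Dual feasibility (all lambda_i >= 0): OK
Complementary slackness (lambda_i * g_i(x) = 0 for all i): OK

Verdict: the first failing condition is stationarity -> stat.

stat


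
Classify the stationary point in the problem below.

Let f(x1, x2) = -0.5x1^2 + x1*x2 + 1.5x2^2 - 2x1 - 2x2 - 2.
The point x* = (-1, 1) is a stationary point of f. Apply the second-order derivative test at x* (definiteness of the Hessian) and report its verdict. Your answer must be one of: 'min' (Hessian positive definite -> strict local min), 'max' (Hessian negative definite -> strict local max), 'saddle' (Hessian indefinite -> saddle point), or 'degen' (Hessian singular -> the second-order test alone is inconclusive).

Compute the Hessian H = grad^2 f:
  H = [[-1, 1], [1, 3]]
Verify stationarity: grad f(x*) = H x* + g = (0, 0).
Eigenvalues of H: -1.2361, 3.2361.
Eigenvalues have mixed signs, so H is indefinite -> x* is a saddle point.

saddle


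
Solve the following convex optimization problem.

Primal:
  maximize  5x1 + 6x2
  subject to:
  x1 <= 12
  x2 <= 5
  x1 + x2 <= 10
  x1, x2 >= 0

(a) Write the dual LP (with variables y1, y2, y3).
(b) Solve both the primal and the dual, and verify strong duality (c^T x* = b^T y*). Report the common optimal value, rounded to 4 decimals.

The standard primal-dual pair for 'max c^T x s.t. A x <= b, x >= 0' is:
  Dual:  min b^T y  s.t.  A^T y >= c,  y >= 0.

So the dual LP is:
  minimize  12y1 + 5y2 + 10y3
  subject to:
    y1 + y3 >= 5
    y2 + y3 >= 6
    y1, y2, y3 >= 0

Solving the primal: x* = (5, 5).
  primal value c^T x* = 55.
Solving the dual: y* = (0, 1, 5).
  dual value b^T y* = 55.
Strong duality: c^T x* = b^T y*. Confirmed.

55


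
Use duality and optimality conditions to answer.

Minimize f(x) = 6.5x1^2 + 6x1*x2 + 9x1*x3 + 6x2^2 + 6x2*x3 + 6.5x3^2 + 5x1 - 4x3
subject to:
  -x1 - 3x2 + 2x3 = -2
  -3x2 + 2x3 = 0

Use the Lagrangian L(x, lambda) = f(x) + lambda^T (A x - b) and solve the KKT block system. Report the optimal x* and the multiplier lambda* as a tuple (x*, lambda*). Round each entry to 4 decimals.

Form the Lagrangian:
  L(x, lambda) = (1/2) x^T Q x + c^T x + lambda^T (A x - b)
Stationarity (grad_x L = 0): Q x + c + A^T lambda = 0.
Primal feasibility: A x = b.

This gives the KKT block system:
  [ Q   A^T ] [ x     ]   [-c ]
  [ A    0  ] [ lambda ] = [ b ]

Solving the linear system:
  x*      = (2, -0.557, -0.8354)
  lambda* = (20.1392, -20.038)
  f(x*)   = 26.8101

x* = (2, -0.557, -0.8354), lambda* = (20.1392, -20.038)


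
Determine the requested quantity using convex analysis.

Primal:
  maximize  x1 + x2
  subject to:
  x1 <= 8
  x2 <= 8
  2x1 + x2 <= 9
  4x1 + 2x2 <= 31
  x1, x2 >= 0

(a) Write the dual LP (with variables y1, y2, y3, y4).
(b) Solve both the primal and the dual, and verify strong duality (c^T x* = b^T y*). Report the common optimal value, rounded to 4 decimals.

The standard primal-dual pair for 'max c^T x s.t. A x <= b, x >= 0' is:
  Dual:  min b^T y  s.t.  A^T y >= c,  y >= 0.

So the dual LP is:
  minimize  8y1 + 8y2 + 9y3 + 31y4
  subject to:
    y1 + 2y3 + 4y4 >= 1
    y2 + y3 + 2y4 >= 1
    y1, y2, y3, y4 >= 0

Solving the primal: x* = (0.5, 8).
  primal value c^T x* = 8.5.
Solving the dual: y* = (0, 0.5, 0.5, 0).
  dual value b^T y* = 8.5.
Strong duality: c^T x* = b^T y*. Confirmed.

8.5


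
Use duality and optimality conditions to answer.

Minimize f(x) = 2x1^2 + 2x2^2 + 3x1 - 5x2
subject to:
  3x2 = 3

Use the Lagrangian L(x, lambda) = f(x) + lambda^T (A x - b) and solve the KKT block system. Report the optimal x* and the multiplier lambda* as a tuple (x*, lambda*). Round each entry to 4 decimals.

Form the Lagrangian:
  L(x, lambda) = (1/2) x^T Q x + c^T x + lambda^T (A x - b)
Stationarity (grad_x L = 0): Q x + c + A^T lambda = 0.
Primal feasibility: A x = b.

This gives the KKT block system:
  [ Q   A^T ] [ x     ]   [-c ]
  [ A    0  ] [ lambda ] = [ b ]

Solving the linear system:
  x*      = (-0.75, 1)
  lambda* = (0.3333)
  f(x*)   = -4.125

x* = (-0.75, 1), lambda* = (0.3333)


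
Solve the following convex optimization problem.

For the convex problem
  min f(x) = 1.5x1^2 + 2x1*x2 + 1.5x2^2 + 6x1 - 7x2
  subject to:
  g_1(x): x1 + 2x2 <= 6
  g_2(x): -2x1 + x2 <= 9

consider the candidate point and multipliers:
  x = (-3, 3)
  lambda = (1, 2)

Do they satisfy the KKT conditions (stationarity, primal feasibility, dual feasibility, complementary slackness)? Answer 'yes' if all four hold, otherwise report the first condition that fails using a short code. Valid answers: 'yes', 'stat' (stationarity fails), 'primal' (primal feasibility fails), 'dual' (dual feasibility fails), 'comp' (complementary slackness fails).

Gradient of f: grad f(x) = Q x + c = (3, -4)
Constraint values g_i(x) = a_i^T x - b_i:
  g_1((-3, 3)) = -3
  g_2((-3, 3)) = 0
Stationarity residual: grad f(x) + sum_i lambda_i a_i = (0, 0)
  -> stationarity OK
Primal feasibility (all g_i <= 0): OK
Dual feasibility (all lambda_i >= 0): OK
Complementary slackness (lambda_i * g_i(x) = 0 for all i): FAILS

Verdict: the first failing condition is complementary_slackness -> comp.

comp


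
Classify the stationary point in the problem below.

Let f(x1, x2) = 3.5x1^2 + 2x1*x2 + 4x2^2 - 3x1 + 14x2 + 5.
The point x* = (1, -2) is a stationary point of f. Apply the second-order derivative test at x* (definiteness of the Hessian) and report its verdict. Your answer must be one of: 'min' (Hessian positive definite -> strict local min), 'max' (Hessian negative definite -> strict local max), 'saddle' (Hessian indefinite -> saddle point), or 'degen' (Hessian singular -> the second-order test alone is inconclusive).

Compute the Hessian H = grad^2 f:
  H = [[7, 2], [2, 8]]
Verify stationarity: grad f(x*) = H x* + g = (0, 0).
Eigenvalues of H: 5.4384, 9.5616.
Both eigenvalues > 0, so H is positive definite -> x* is a strict local min.

min


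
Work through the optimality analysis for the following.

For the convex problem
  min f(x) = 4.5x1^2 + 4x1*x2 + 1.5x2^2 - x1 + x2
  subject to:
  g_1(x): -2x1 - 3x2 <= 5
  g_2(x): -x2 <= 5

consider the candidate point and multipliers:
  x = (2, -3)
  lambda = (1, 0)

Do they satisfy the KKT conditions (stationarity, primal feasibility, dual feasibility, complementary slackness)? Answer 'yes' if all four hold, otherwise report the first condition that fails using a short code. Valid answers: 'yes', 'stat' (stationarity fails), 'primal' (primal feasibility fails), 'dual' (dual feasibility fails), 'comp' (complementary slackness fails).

Gradient of f: grad f(x) = Q x + c = (5, 0)
Constraint values g_i(x) = a_i^T x - b_i:
  g_1((2, -3)) = 0
  g_2((2, -3)) = -2
Stationarity residual: grad f(x) + sum_i lambda_i a_i = (3, -3)
  -> stationarity FAILS
Primal feasibility (all g_i <= 0): OK
Dual feasibility (all lambda_i >= 0): OK
Complementary slackness (lambda_i * g_i(x) = 0 for all i): OK

Verdict: the first failing condition is stationarity -> stat.

stat


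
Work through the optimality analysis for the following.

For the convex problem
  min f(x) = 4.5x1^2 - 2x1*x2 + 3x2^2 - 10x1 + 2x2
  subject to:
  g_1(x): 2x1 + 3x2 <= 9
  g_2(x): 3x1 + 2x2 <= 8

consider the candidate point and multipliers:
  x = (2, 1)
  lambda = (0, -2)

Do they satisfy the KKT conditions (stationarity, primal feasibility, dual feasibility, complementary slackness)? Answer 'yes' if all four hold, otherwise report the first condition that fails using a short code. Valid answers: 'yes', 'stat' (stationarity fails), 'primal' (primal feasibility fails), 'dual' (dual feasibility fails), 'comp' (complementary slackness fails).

Gradient of f: grad f(x) = Q x + c = (6, 4)
Constraint values g_i(x) = a_i^T x - b_i:
  g_1((2, 1)) = -2
  g_2((2, 1)) = 0
Stationarity residual: grad f(x) + sum_i lambda_i a_i = (0, 0)
  -> stationarity OK
Primal feasibility (all g_i <= 0): OK
Dual feasibility (all lambda_i >= 0): FAILS
Complementary slackness (lambda_i * g_i(x) = 0 for all i): OK

Verdict: the first failing condition is dual_feasibility -> dual.

dual


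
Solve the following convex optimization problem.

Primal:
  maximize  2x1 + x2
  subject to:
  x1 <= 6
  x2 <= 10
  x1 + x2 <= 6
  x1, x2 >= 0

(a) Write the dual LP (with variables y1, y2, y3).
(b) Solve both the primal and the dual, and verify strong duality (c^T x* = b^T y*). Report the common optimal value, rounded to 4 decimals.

The standard primal-dual pair for 'max c^T x s.t. A x <= b, x >= 0' is:
  Dual:  min b^T y  s.t.  A^T y >= c,  y >= 0.

So the dual LP is:
  minimize  6y1 + 10y2 + 6y3
  subject to:
    y1 + y3 >= 2
    y2 + y3 >= 1
    y1, y2, y3 >= 0

Solving the primal: x* = (6, 0).
  primal value c^T x* = 12.
Solving the dual: y* = (1, 0, 1).
  dual value b^T y* = 12.
Strong duality: c^T x* = b^T y*. Confirmed.

12


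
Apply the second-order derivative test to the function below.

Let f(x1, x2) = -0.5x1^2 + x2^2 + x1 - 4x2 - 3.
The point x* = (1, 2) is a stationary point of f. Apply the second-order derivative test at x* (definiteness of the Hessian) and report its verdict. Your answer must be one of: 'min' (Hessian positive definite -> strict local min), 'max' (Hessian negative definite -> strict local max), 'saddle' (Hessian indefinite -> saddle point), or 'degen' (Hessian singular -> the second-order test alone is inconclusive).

Compute the Hessian H = grad^2 f:
  H = [[-1, 0], [0, 2]]
Verify stationarity: grad f(x*) = H x* + g = (0, 0).
Eigenvalues of H: -1, 2.
Eigenvalues have mixed signs, so H is indefinite -> x* is a saddle point.

saddle


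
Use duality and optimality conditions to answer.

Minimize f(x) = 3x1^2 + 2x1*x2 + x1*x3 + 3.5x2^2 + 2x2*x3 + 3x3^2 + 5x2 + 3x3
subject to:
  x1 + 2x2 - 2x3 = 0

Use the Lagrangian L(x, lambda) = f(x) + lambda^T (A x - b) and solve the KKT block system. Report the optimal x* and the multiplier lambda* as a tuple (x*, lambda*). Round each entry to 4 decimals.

Form the Lagrangian:
  L(x, lambda) = (1/2) x^T Q x + c^T x + lambda^T (A x - b)
Stationarity (grad_x L = 0): Q x + c + A^T lambda = 0.
Primal feasibility: A x = b.

This gives the KKT block system:
  [ Q   A^T ] [ x     ]   [-c ]
  [ A    0  ] [ lambda ] = [ b ]

Solving the linear system:
  x*      = (0.3194, -0.6021, -0.4424)
  lambda* = (-0.2696)
  f(x*)   = -2.1688

x* = (0.3194, -0.6021, -0.4424), lambda* = (-0.2696)


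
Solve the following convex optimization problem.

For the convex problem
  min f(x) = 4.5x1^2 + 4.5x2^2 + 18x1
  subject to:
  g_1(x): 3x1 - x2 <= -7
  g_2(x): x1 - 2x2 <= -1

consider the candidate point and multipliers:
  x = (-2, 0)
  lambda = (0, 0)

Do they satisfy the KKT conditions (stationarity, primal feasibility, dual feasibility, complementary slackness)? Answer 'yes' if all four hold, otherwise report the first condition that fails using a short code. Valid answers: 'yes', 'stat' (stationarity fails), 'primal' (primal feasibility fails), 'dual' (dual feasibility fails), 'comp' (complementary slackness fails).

Gradient of f: grad f(x) = Q x + c = (0, 0)
Constraint values g_i(x) = a_i^T x - b_i:
  g_1((-2, 0)) = 1
  g_2((-2, 0)) = -1
Stationarity residual: grad f(x) + sum_i lambda_i a_i = (0, 0)
  -> stationarity OK
Primal feasibility (all g_i <= 0): FAILS
Dual feasibility (all lambda_i >= 0): OK
Complementary slackness (lambda_i * g_i(x) = 0 for all i): OK

Verdict: the first failing condition is primal_feasibility -> primal.

primal


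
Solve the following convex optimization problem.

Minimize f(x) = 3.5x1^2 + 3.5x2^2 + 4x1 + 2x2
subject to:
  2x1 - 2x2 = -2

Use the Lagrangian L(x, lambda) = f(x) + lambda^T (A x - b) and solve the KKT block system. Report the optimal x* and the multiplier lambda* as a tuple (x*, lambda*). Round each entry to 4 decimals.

Form the Lagrangian:
  L(x, lambda) = (1/2) x^T Q x + c^T x + lambda^T (A x - b)
Stationarity (grad_x L = 0): Q x + c + A^T lambda = 0.
Primal feasibility: A x = b.

This gives the KKT block system:
  [ Q   A^T ] [ x     ]   [-c ]
  [ A    0  ] [ lambda ] = [ b ]

Solving the linear system:
  x*      = (-0.9286, 0.0714)
  lambda* = (1.25)
  f(x*)   = -0.5357

x* = (-0.9286, 0.0714), lambda* = (1.25)


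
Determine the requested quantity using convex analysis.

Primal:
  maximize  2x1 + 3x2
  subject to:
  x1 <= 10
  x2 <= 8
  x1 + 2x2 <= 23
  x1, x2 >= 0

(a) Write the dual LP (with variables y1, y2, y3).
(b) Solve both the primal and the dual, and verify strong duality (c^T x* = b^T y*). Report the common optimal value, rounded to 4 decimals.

The standard primal-dual pair for 'max c^T x s.t. A x <= b, x >= 0' is:
  Dual:  min b^T y  s.t.  A^T y >= c,  y >= 0.

So the dual LP is:
  minimize  10y1 + 8y2 + 23y3
  subject to:
    y1 + y3 >= 2
    y2 + 2y3 >= 3
    y1, y2, y3 >= 0

Solving the primal: x* = (10, 6.5).
  primal value c^T x* = 39.5.
Solving the dual: y* = (0.5, 0, 1.5).
  dual value b^T y* = 39.5.
Strong duality: c^T x* = b^T y*. Confirmed.

39.5


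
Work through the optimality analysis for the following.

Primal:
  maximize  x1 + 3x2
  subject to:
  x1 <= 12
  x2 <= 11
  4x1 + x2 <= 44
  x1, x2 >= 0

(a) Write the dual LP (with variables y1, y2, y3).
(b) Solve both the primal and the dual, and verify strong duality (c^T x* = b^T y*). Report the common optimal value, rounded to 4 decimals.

The standard primal-dual pair for 'max c^T x s.t. A x <= b, x >= 0' is:
  Dual:  min b^T y  s.t.  A^T y >= c,  y >= 0.

So the dual LP is:
  minimize  12y1 + 11y2 + 44y3
  subject to:
    y1 + 4y3 >= 1
    y2 + y3 >= 3
    y1, y2, y3 >= 0

Solving the primal: x* = (8.25, 11).
  primal value c^T x* = 41.25.
Solving the dual: y* = (0, 2.75, 0.25).
  dual value b^T y* = 41.25.
Strong duality: c^T x* = b^T y*. Confirmed.

41.25


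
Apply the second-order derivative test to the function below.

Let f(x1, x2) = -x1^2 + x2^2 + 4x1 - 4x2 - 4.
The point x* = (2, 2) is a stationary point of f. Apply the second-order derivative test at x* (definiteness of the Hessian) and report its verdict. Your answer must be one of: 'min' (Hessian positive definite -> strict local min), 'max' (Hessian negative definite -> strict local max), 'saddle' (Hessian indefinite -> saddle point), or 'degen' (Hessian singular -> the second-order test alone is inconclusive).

Compute the Hessian H = grad^2 f:
  H = [[-2, 0], [0, 2]]
Verify stationarity: grad f(x*) = H x* + g = (0, 0).
Eigenvalues of H: -2, 2.
Eigenvalues have mixed signs, so H is indefinite -> x* is a saddle point.

saddle


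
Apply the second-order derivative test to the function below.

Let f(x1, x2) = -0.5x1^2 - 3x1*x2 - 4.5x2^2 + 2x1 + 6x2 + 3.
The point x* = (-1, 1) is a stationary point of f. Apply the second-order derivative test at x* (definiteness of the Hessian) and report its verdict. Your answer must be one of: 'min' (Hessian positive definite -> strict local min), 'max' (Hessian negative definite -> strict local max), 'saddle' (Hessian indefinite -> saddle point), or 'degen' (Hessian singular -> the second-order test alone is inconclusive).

Compute the Hessian H = grad^2 f:
  H = [[-1, -3], [-3, -9]]
Verify stationarity: grad f(x*) = H x* + g = (0, 0).
Eigenvalues of H: -10, 0.
H has a zero eigenvalue (singular; negative semidefinite but not definite), so H is neither positive definite, negative definite, nor indefinite. The second-order test alone is inconclusive -> degen.
(Indeed, f is constant along the null direction of H through x*, so x* is not a strict local extremum.)

degen


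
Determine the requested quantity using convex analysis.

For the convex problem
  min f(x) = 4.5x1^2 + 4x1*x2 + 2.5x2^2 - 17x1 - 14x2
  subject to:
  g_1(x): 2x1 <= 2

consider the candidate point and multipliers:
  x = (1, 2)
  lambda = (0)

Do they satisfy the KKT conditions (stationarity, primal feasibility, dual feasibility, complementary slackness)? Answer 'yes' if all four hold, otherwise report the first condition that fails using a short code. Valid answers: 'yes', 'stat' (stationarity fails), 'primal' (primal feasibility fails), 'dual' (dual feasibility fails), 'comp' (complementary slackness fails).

Gradient of f: grad f(x) = Q x + c = (0, 0)
Constraint values g_i(x) = a_i^T x - b_i:
  g_1((1, 2)) = 0
Stationarity residual: grad f(x) + sum_i lambda_i a_i = (0, 0)
  -> stationarity OK
Primal feasibility (all g_i <= 0): OK
Dual feasibility (all lambda_i >= 0): OK
Complementary slackness (lambda_i * g_i(x) = 0 for all i): OK

Verdict: yes, KKT holds.

yes


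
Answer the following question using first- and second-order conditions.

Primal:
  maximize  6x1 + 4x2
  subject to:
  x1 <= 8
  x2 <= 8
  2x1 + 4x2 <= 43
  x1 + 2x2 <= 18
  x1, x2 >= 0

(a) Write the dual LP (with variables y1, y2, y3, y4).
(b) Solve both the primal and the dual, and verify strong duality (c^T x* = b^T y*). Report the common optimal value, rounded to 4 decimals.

The standard primal-dual pair for 'max c^T x s.t. A x <= b, x >= 0' is:
  Dual:  min b^T y  s.t.  A^T y >= c,  y >= 0.

So the dual LP is:
  minimize  8y1 + 8y2 + 43y3 + 18y4
  subject to:
    y1 + 2y3 + y4 >= 6
    y2 + 4y3 + 2y4 >= 4
    y1, y2, y3, y4 >= 0

Solving the primal: x* = (8, 5).
  primal value c^T x* = 68.
Solving the dual: y* = (4, 0, 0, 2).
  dual value b^T y* = 68.
Strong duality: c^T x* = b^T y*. Confirmed.

68


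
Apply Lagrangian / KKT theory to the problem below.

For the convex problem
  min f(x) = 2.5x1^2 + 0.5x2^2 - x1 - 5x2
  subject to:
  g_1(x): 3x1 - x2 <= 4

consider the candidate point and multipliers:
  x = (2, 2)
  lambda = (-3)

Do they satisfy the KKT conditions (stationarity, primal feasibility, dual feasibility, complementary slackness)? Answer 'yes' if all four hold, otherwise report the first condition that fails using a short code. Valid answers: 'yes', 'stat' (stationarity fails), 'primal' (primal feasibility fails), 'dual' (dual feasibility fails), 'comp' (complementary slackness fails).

Gradient of f: grad f(x) = Q x + c = (9, -3)
Constraint values g_i(x) = a_i^T x - b_i:
  g_1((2, 2)) = 0
Stationarity residual: grad f(x) + sum_i lambda_i a_i = (0, 0)
  -> stationarity OK
Primal feasibility (all g_i <= 0): OK
Dual feasibility (all lambda_i >= 0): FAILS
Complementary slackness (lambda_i * g_i(x) = 0 for all i): OK

Verdict: the first failing condition is dual_feasibility -> dual.

dual
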